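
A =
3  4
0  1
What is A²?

[[9, 16], [0, 1]]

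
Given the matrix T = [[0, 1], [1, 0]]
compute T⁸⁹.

T² = I (check: tr T = 0 and det T = -1), so T⁸⁹ = T since 89 is odd.

[[0, 1], [1, 0]]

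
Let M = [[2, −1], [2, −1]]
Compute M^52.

[[2, −1], [2, −1]]

M² = M (a projection; rank 1, trace 1), so M^52 = M.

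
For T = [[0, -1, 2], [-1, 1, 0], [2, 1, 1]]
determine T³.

T² = [[5, 1, 2], [-1, 2, -2], [1, 0, 5]]
T³ = [[3, -2, 12], [-6, 1, -4], [10, 4, 7]]

[[3, -2, 12], [-6, 1, -4], [10, 4, 7]]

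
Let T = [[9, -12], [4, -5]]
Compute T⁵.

tr T = 4 and det T = 3, so the characteristic polynomial is λ² − (4)λ + (3) with roots 1 and 3.
Eigenvectors give P = [[-3, 2], [-2, 1]] with P⁻¹ = [[1, -2], [2, -3]], and T = P·diag(1, 3)·P⁻¹.
Then T⁵ = P·diag(1, 243)·P⁻¹ = [[-3, 486], [-2, 243]] · [[1, -2], [2, -3]] = [[969, -1452], [484, -725]].

[[969, -1452], [484, -725]]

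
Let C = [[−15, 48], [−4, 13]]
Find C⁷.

[[−8751, 26256], [−2188, 6565]]

tr C = −2 and det C = −3, so the characteristic polynomial is λ² − (−2)λ + (−3) with roots −3 and 1.
Eigenvectors give P = [[4, −3], [1, −1]] with P⁻¹ = [[1, −3], [1, −4]], and C = P·diag(−3, 1)·P⁻¹.
Then C⁷ = P·diag(−2187, 1)·P⁻¹ = [[−8748, −3], [−2187, −1]] · [[1, −3], [1, −4]] = [[−8751, 26256], [−2188, 6565]].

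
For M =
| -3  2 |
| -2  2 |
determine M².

[[5, -2], [2, 0]]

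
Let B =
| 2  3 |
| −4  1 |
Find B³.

B² = [[−8, 9], [−12, −11]]
B³ = [[−52, −15], [20, −47]]

[[−52, −15], [20, −47]]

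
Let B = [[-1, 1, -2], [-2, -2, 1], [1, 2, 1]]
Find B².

[[-3, -7, 1], [7, 4, 3], [-4, -1, 1]]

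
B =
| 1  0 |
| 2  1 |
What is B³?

B = I + N where N = [[0, 0], [2, 0]] is strictly lower-triangular, so N² = 0.
(I + N)³ = I + 3·N = [[1, 0], [6, 1]].

[[1, 0], [6, 1]]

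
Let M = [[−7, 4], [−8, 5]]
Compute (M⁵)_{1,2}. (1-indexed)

tr M = −2 and det M = −3, so the characteristic polynomial is λ² − (−2)λ + (−3) with roots 1 and −3.
Eigenvectors give P = [[1, 1], [2, 1]] with P⁻¹ = [[−1, 1], [2, −1]], and M = P·diag(1, −3)·P⁻¹.
Then M⁵ = P·diag(1, −243)·P⁻¹ = [[1, −243], [2, −243]] · [[−1, 1], [2, −1]] = [[−487, 244], [−488, 245]].

244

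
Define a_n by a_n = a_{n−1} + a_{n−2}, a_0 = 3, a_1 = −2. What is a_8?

With companion matrix Q = [[1, 1], [1, 0]], [a_n, a_{n−1}]ᵀ = Q·[a_{n−1}, a_{n−2}]ᵀ, so [a_8, a_7]ᵀ = Q^7·[a_1, a_0]ᵀ.
Q^7 = [[21, 13], [13, 8]], giving [a_8, a_7]ᵀ = [[−3], [−2]].

−3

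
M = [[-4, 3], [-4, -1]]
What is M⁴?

[[-284, 105], [-140, -179]]

M² = [[4, -15], [20, -11]]
M³ = [[44, 27], [-36, 71]]
M⁴ = [[-284, 105], [-140, -179]]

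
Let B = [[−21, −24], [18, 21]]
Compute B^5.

tr B = 0 and det B = −9, so the characteristic polynomial is λ² − (0)λ + (−9) with roots −3 and 3.
Eigenvectors give P = [[−4, −1], [3, 1]] with P⁻¹ = [[−1, −1], [3, 4]], and B = P·diag(−3, 3)·P⁻¹.
Then B^5 = P·diag(−243, 243)·P⁻¹ = [[972, −243], [−729, 243]] · [[−1, −1], [3, 4]] = [[−1701, −1944], [1458, 1701]].

[[−1701, −1944], [1458, 1701]]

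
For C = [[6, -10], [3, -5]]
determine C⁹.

C² = C (a projection; rank 1, trace 1), so C⁹ = C.

[[6, -10], [3, -5]]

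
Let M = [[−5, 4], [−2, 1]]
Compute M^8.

tr M = −4 and det M = 3, so the characteristic polynomial is λ² − (−4)λ + (3) with roots −3 and −1.
Eigenvectors give P = [[2, 1], [1, 1]] with P⁻¹ = [[1, −1], [−1, 2]], and M = P·diag(−3, −1)·P⁻¹.
Then M^8 = P·diag(6561, 1)·P⁻¹ = [[13122, 1], [6561, 1]] · [[1, −1], [−1, 2]] = [[13121, −13120], [6560, −6559]].

[[13121, −13120], [6560, −6559]]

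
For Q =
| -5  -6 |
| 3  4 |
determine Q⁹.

[[-1025, -1026], [513, 514]]

tr Q = -1 and det Q = -2, so the characteristic polynomial is λ² − (-1)λ + (-2) with roots -2 and 1.
Eigenvectors give P = [[-2, -1], [1, 1]] with P⁻¹ = [[-1, -1], [1, 2]], and Q = P·diag(-2, 1)·P⁻¹.
Then Q⁹ = P·diag(-512, 1)·P⁻¹ = [[1024, -1], [-512, 1]] · [[-1, -1], [1, 2]] = [[-1025, -1026], [513, 514]].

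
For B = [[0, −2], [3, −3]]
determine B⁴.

[[−18, −18], [27, −45]]

B² = [[−6, 6], [−9, 3]]
B³ = [[18, −6], [9, 9]]
B⁴ = [[−18, −18], [27, −45]]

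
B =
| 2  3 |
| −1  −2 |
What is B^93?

B² = I (check: tr B = 0 and det B = −1), so B^93 = B since 93 is odd.

[[2, 3], [−1, −2]]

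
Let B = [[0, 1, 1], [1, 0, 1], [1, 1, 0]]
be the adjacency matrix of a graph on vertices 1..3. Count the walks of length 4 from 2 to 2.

6

The number of length-4 walks from vertex 2 to vertex 2 is entry (2,2) of B^4, where B is the adjacency matrix.
B^2 = [[2, 1, 1], [1, 2, 1], [1, 1, 2]]
B^3 = [[2, 3, 3], [3, 2, 3], [3, 3, 2]]
B^4 = [[6, 5, 5], [5, 6, 5], [5, 5, 6]]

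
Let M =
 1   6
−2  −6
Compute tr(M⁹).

tr M = −5 and det M = 6, so the characteristic polynomial is λ² − (−5)λ + (6) with roots −2 and −3.
Eigenvectors give P = [[−2, 3], [1, −2]] with P⁻¹ = [[−2, −3], [−1, −2]], and M = P·diag(−2, −3)·P⁻¹.
Then M⁹ = P·diag(−512, −19683)·P⁻¹ = [[1024, −59049], [−512, 39366]] · [[−2, −3], [−1, −2]] = [[57001, 115026], [−38342, −77196]].

−20195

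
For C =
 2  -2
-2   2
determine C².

[[8, -8], [-8, 8]]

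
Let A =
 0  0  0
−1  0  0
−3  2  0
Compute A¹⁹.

[[0, 0, 0], [0, 0, 0], [0, 0, 0]]

A is strictly triangular, hence nilpotent: A³ = 0, so A¹⁹ = 0.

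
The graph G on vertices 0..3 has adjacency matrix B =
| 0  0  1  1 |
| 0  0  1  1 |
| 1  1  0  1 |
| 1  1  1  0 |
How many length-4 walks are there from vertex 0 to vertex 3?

The number of length-4 walks from vertex 0 to vertex 3 is entry (0,3) of B⁴, where B is the adjacency matrix.
B² = [[2, 2, 1, 1], [2, 2, 1, 1], [1, 1, 3, 2], [1, 1, 2, 3]]
B³ = [[2, 2, 5, 5], [2, 2, 5, 5], [5, 5, 4, 5], [5, 5, 5, 4]]
B⁴ = [[10, 10, 9, 9], [10, 10, 9, 9], [9, 9, 15, 14], [9, 9, 14, 15]]

9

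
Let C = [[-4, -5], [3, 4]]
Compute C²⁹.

[[-4, -5], [3, 4]]

C² = I (check: tr C = 0 and det C = -1), so C²⁹ = C since 29 is odd.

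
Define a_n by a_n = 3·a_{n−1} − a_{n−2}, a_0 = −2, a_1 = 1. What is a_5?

With companion matrix M = [[3, −1], [1, 0]], [a_n, a_{n−1}]ᵀ = M·[a_{n−1}, a_{n−2}]ᵀ, so [a_5, a_4]ᵀ = M^4·[a_1, a_0]ᵀ.
M^4 = [[55, −21], [21, −8]], giving [a_5, a_4]ᵀ = [[97], [37]].

97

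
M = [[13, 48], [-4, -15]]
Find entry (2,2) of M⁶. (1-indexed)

tr M = -2 and det M = -3, so the characteristic polynomial is λ² − (-2)λ + (-3) with roots 1 and -3.
Eigenvectors give P = [[-4, 3], [1, -1]] with P⁻¹ = [[-1, -3], [-1, -4]], and M = P·diag(1, -3)·P⁻¹.
Then M⁶ = P·diag(1, 729)·P⁻¹ = [[-4, 2187], [1, -729]] · [[-1, -3], [-1, -4]] = [[-2183, -8736], [728, 2913]].

2913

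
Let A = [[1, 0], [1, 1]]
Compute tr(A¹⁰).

A = I + N where N = [[0, 0], [1, 0]] is strictly lower-triangular, so N² = 0.
(I + N)¹⁰ = I + 10·N = [[1, 0], [10, 1]].

2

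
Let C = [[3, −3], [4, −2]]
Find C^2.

[[−3, −3], [4, −8]]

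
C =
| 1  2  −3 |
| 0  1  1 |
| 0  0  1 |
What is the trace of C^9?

C = I + N where N = [[0, 2, −3], [0, 0, 1], [0, 0, 0]] is strictly upper-triangular, so N^3 = 0.
(I + N)^9 = I + 9·N + 36·N^2 = [[1, 18, 45], [0, 1, 9], [0, 0, 1]].

3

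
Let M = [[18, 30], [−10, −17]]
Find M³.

tr M = 1 and det M = −6, so the characteristic polynomial is λ² − (1)λ + (−6) with roots −2 and 3.
Eigenvectors give P = [[−3, −2], [2, 1]] with P⁻¹ = [[1, 2], [−2, −3]], and M = P·diag(−2, 3)·P⁻¹.
Then M³ = P·diag(−8, 27)·P⁻¹ = [[24, −54], [−16, 27]] · [[1, 2], [−2, −3]] = [[132, 210], [−70, −113]].

[[132, 210], [−70, −113]]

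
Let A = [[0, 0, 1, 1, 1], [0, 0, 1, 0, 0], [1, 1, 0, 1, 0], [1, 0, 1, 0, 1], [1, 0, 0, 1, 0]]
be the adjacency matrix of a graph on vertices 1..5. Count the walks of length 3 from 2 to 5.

The number of length-3 walks from vertex 2 to vertex 5 is entry (2,5) of A^3, where A is the adjacency matrix.
A^2 = [[3, 1, 1, 2, 1], [1, 1, 0, 1, 0], [1, 0, 3, 1, 2], [2, 1, 1, 3, 1], [1, 0, 2, 1, 2]]
A^3 = [[4, 1, 6, 5, 5], [1, 0, 3, 1, 2], [6, 3, 2, 6, 2], [5, 1, 6, 4, 5], [5, 2, 2, 5, 2]]

2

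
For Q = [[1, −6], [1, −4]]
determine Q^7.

[[253, −762], [127, −382]]

tr Q = −3 and det Q = 2, so the characteristic polynomial is λ² − (−3)λ + (2) with roots −2 and −1.
Eigenvectors give P = [[−2, 3], [−1, 1]] with P⁻¹ = [[1, −3], [1, −2]], and Q = P·diag(−2, −1)·P⁻¹.
Then Q^7 = P·diag(−128, −1)·P⁻¹ = [[256, −3], [128, −1]] · [[1, −3], [1, −2]] = [[253, −762], [127, −382]].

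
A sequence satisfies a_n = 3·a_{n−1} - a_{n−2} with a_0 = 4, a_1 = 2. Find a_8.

466

With companion matrix A = [[3, -1], [1, 0]], [a_n, a_{n−1}]ᵀ = A·[a_{n−1}, a_{n−2}]ᵀ, so [a_8, a_7]ᵀ = A⁷·[a_1, a_0]ᵀ.
A⁷ = [[987, -377], [377, -144]], giving [a_8, a_7]ᵀ = [[466], [178]].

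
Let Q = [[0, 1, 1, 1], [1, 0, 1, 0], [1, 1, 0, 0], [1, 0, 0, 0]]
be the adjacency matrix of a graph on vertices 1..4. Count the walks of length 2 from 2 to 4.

1

The number of length-2 walks from vertex 2 to vertex 4 is entry (2,4) of Q^2, where Q is the adjacency matrix.
Q^2 = [[3, 1, 1, 0], [1, 2, 1, 1], [1, 1, 2, 1], [0, 1, 1, 1]]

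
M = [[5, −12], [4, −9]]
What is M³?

tr M = −4 and det M = 3, so the characteristic polynomial is λ² − (−4)λ + (3) with roots −1 and −3.
Eigenvectors give P = [[2, 3], [1, 2]] with P⁻¹ = [[2, −3], [−1, 2]], and M = P·diag(−1, −3)·P⁻¹.
Then M³ = P·diag(−1, −27)·P⁻¹ = [[−2, −81], [−1, −54]] · [[2, −3], [−1, 2]] = [[77, −156], [52, −105]].

[[77, −156], [52, −105]]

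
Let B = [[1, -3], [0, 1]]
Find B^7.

B = I + N where N = [[0, -3], [0, 0]] is strictly upper-triangular, so N^2 = 0.
(I + N)^7 = I + 7·N = [[1, -21], [0, 1]].

[[1, -21], [0, 1]]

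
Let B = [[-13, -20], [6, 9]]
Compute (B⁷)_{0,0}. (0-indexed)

-13117

tr B = -4 and det B = 3, so the characteristic polynomial is λ² − (-4)λ + (3) with roots -1 and -3.
Eigenvectors give P = [[-5, -2], [3, 1]] with P⁻¹ = [[1, 2], [-3, -5]], and B = P·diag(-1, -3)·P⁻¹.
Then B⁷ = P·diag(-1, -2187)·P⁻¹ = [[5, 4374], [-3, -2187]] · [[1, 2], [-3, -5]] = [[-13117, -21860], [6558, 10929]].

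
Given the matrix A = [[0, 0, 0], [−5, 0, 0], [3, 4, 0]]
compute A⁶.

[[0, 0, 0], [0, 0, 0], [0, 0, 0]]

A is strictly triangular, hence nilpotent: A³ = 0, so A⁶ = 0.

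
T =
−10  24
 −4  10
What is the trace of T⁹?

tr T = 0 and det T = −4, so the characteristic polynomial is λ² − (0)λ + (−4) with roots −2 and 2.
Eigenvectors give P = [[3, −2], [1, −1]] with P⁻¹ = [[1, −2], [1, −3]], and T = P·diag(−2, 2)·P⁻¹.
Then T⁹ = P·diag(−512, 512)·P⁻¹ = [[−1536, −1024], [−512, −512]] · [[1, −2], [1, −3]] = [[−2560, 6144], [−1024, 2560]].

0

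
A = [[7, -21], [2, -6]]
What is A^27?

[[7, -21], [2, -6]]

A² = A (a projection; rank 1, trace 1), so A^27 = A.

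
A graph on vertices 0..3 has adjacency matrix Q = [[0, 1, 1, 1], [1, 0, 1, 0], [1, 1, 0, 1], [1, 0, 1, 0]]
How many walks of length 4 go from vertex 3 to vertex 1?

10

The number of length-4 walks from vertex 3 to vertex 1 is entry (3,1) of Q⁴, where Q is the adjacency matrix.
Q² = [[3, 1, 2, 1], [1, 2, 1, 2], [2, 1, 3, 1], [1, 2, 1, 2]]
Q³ = [[4, 5, 5, 5], [5, 2, 5, 2], [5, 5, 4, 5], [5, 2, 5, 2]]
Q⁴ = [[15, 9, 14, 9], [9, 10, 9, 10], [14, 9, 15, 9], [9, 10, 9, 10]]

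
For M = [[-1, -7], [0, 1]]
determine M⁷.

[[-1, -7], [0, 1]]

M² = I (check: tr M = 0 and det M = -1), so M⁷ = M since 7 is odd.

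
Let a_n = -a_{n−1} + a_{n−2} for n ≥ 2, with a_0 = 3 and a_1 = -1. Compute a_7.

-37

With companion matrix A = [[-1, 1], [1, 0]], [a_n, a_{n−1}]ᵀ = A·[a_{n−1}, a_{n−2}]ᵀ, so [a_7, a_6]ᵀ = A⁶·[a_1, a_0]ᵀ.
A⁶ = [[13, -8], [-8, 5]], giving [a_7, a_6]ᵀ = [[-37], [23]].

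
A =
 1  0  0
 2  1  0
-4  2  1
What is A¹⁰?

A = I + N where N = [[0, 0, 0], [2, 0, 0], [-4, 2, 0]] is strictly lower-triangular, so N³ = 0.
(I + N)¹⁰ = I + 10·N + 45·N² = [[1, 0, 0], [20, 1, 0], [140, 20, 1]].

[[1, 0, 0], [20, 1, 0], [140, 20, 1]]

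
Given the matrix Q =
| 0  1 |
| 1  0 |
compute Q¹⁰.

[[1, 0], [0, 1]]

Q² = I (check: tr Q = 0 and det Q = -1), so Q¹⁰ = I since 10 is even.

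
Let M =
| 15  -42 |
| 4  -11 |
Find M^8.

tr M = 4 and det M = 3, so the characteristic polynomial is λ² − (4)λ + (3) with roots 3 and 1.
Eigenvectors give P = [[7, 3], [2, 1]] with P⁻¹ = [[1, -3], [-2, 7]], and M = P·diag(3, 1)·P⁻¹.
Then M^8 = P·diag(6561, 1)·P⁻¹ = [[45927, 3], [13122, 1]] · [[1, -3], [-2, 7]] = [[45921, -137760], [13120, -39359]].

[[45921, -137760], [13120, -39359]]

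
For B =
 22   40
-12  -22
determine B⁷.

tr B = 0 and det B = -4, so the characteristic polynomial is λ² − (0)λ + (-4) with roots 2 and -2.
Eigenvectors give P = [[-2, -5], [1, 3]] with P⁻¹ = [[-3, -5], [1, 2]], and B = P·diag(2, -2)·P⁻¹.
Then B⁷ = P·diag(128, -128)·P⁻¹ = [[-256, 640], [128, -384]] · [[-3, -5], [1, 2]] = [[1408, 2560], [-768, -1408]].

[[1408, 2560], [-768, -1408]]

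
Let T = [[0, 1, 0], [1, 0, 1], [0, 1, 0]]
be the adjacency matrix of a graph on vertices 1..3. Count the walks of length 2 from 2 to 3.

The number of length-2 walks from vertex 2 to vertex 3 is entry (2,3) of T^2, where T is the adjacency matrix.
T^2 = [[1, 0, 1], [0, 2, 0], [1, 0, 1]]

0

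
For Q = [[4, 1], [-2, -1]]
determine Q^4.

Q^2 = [[14, 3], [-6, -1]]
Q^3 = [[50, 11], [-22, -5]]
Q^4 = [[178, 39], [-78, -17]]

[[178, 39], [-78, -17]]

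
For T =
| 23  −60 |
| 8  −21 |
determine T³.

tr T = 2 and det T = −3, so the characteristic polynomial is λ² − (2)λ + (−3) with roots −1 and 3.
Eigenvectors give P = [[−5, 3], [−2, 1]] with P⁻¹ = [[1, −3], [2, −5]], and T = P·diag(−1, 3)·P⁻¹.
Then T³ = P·diag(−1, 27)·P⁻¹ = [[5, 81], [2, 27]] · [[1, −3], [2, −5]] = [[167, −420], [56, −141]].

[[167, −420], [56, −141]]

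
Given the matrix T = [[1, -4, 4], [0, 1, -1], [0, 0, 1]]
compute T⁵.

T = I + N where N = [[0, -4, 4], [0, 0, -1], [0, 0, 0]] is strictly upper-triangular, so N³ = 0.
(I + N)⁵ = I + 5·N + 10·N² = [[1, -20, 60], [0, 1, -5], [0, 0, 1]].

[[1, -20, 60], [0, 1, -5], [0, 0, 1]]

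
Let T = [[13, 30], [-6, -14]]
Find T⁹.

[[2053, 5130], [-1026, -2564]]

tr T = -1 and det T = -2, so the characteristic polynomial is λ² − (-1)λ + (-2) with roots -2 and 1.
Eigenvectors give P = [[-2, 5], [1, -2]] with P⁻¹ = [[2, 5], [1, 2]], and T = P·diag(-2, 1)·P⁻¹.
Then T⁹ = P·diag(-512, 1)·P⁻¹ = [[1024, 5], [-512, -2]] · [[2, 5], [1, 2]] = [[2053, 5130], [-1026, -2564]].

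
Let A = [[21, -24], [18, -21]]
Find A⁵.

tr A = 0 and det A = -9, so the characteristic polynomial is λ² − (0)λ + (-9) with roots -3 and 3.
Eigenvectors give P = [[-1, -4], [-1, -3]] with P⁻¹ = [[3, -4], [-1, 1]], and A = P·diag(-3, 3)·P⁻¹.
Then A⁵ = P·diag(-243, 243)·P⁻¹ = [[243, -972], [243, -729]] · [[3, -4], [-1, 1]] = [[1701, -1944], [1458, -1701]].

[[1701, -1944], [1458, -1701]]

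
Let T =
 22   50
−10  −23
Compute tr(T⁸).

6817

tr T = −1 and det T = −6, so the characteristic polynomial is λ² − (−1)λ + (−6) with roots −3 and 2.
Eigenvectors give P = [[−2, 5], [1, −2]] with P⁻¹ = [[2, 5], [1, 2]], and T = P·diag(−3, 2)·P⁻¹.
Then T⁸ = P·diag(6561, 256)·P⁻¹ = [[−13122, 1280], [6561, −512]] · [[2, 5], [1, 2]] = [[−24964, −63050], [12610, 31781]].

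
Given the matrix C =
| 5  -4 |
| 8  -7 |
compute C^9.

tr C = -2 and det C = -3, so the characteristic polynomial is λ² − (-2)λ + (-3) with roots 1 and -3.
Eigenvectors give P = [[1, -1], [1, -2]] with P⁻¹ = [[2, -1], [1, -1]], and C = P·diag(1, -3)·P⁻¹.
Then C^9 = P·diag(1, -19683)·P⁻¹ = [[1, 19683], [1, 39366]] · [[2, -1], [1, -1]] = [[19685, -19684], [39368, -39367]].

[[19685, -19684], [39368, -39367]]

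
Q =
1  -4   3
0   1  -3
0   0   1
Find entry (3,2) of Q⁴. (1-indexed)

Q = I + N where N = [[0, -4, 3], [0, 0, -3], [0, 0, 0]] is strictly upper-triangular, so N³ = 0.
(I + N)⁴ = I + 4·N + 6·N² = [[1, -16, 84], [0, 1, -12], [0, 0, 1]].

0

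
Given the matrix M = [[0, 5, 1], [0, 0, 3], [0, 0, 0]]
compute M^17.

M is strictly triangular, hence nilpotent: M^3 = 0, so M^17 = 0.

[[0, 0, 0], [0, 0, 0], [0, 0, 0]]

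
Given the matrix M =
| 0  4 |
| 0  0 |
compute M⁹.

[[0, 0], [0, 0]]

M is strictly triangular, hence nilpotent: M² = 0, so M⁹ = 0.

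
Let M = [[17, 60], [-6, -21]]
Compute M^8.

tr M = -4 and det M = 3, so the characteristic polynomial is λ² − (-4)λ + (3) with roots -1 and -3.
Eigenvectors give P = [[-10, -3], [3, 1]] with P⁻¹ = [[-1, -3], [3, 10]], and M = P·diag(-1, -3)·P⁻¹.
Then M^8 = P·diag(1, 6561)·P⁻¹ = [[-10, -19683], [3, 6561]] · [[-1, -3], [3, 10]] = [[-59039, -196800], [19680, 65601]].

[[-59039, -196800], [19680, 65601]]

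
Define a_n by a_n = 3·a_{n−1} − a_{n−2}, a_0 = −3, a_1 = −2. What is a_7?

−322

With companion matrix M = [[3, −1], [1, 0]], [a_n, a_{n−1}]ᵀ = M·[a_{n−1}, a_{n−2}]ᵀ, so [a_7, a_6]ᵀ = M^6·[a_1, a_0]ᵀ.
M^6 = [[377, −144], [144, −55]], giving [a_7, a_6]ᵀ = [[−322], [−123]].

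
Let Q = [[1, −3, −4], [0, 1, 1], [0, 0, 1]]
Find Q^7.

[[1, −21, −91], [0, 1, 7], [0, 0, 1]]

Q = I + N where N = [[0, −3, −4], [0, 0, 1], [0, 0, 0]] is strictly upper-triangular, so N^3 = 0.
(I + N)^7 = I + 7·N + 21·N^2 = [[1, −21, −91], [0, 1, 7], [0, 0, 1]].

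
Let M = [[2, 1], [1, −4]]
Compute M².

[[5, −2], [−2, 17]]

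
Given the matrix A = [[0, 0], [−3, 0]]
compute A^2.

[[0, 0], [0, 0]]

A is strictly triangular, hence nilpotent: A^2 = 0, so A^2 = 0.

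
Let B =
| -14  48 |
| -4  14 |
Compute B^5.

[[-224, 768], [-64, 224]]

tr B = 0 and det B = -4, so the characteristic polynomial is λ² − (0)λ + (-4) with roots -2 and 2.
Eigenvectors give P = [[4, 3], [1, 1]] with P⁻¹ = [[1, -3], [-1, 4]], and B = P·diag(-2, 2)·P⁻¹.
Then B^5 = P·diag(-32, 32)·P⁻¹ = [[-128, 96], [-32, 32]] · [[1, -3], [-1, 4]] = [[-224, 768], [-64, 224]].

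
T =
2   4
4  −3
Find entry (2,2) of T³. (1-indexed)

T² = [[20, −4], [−4, 25]]
T³ = [[24, 92], [92, −91]]

−91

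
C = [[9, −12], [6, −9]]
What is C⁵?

[[729, −972], [486, −729]]

tr C = 0 and det C = −9, so the characteristic polynomial is λ² − (0)λ + (−9) with roots 3 and −3.
Eigenvectors give P = [[−2, 1], [−1, 1]] with P⁻¹ = [[−1, 1], [−1, 2]], and C = P·diag(3, −3)·P⁻¹.
Then C⁵ = P·diag(243, −243)·P⁻¹ = [[−486, −243], [−243, −243]] · [[−1, 1], [−1, 2]] = [[729, −972], [486, −729]].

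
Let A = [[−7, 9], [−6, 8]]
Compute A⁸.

[[−509, 765], [−510, 766]]

tr A = 1 and det A = −2, so the characteristic polynomial is λ² − (1)λ + (−2) with roots −1 and 2.
Eigenvectors give P = [[3, −1], [2, −1]] with P⁻¹ = [[1, −1], [2, −3]], and A = P·diag(−1, 2)·P⁻¹.
Then A⁸ = P·diag(1, 256)·P⁻¹ = [[3, −256], [2, −256]] · [[1, −1], [2, −3]] = [[−509, 765], [−510, 766]].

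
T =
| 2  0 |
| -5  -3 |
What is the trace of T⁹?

-19171

tr T = -1 and det T = -6, so the characteristic polynomial is λ² − (-1)λ + (-6) with roots 2 and -3.
Eigenvectors give P = [[1, 0], [-1, 1]] with P⁻¹ = [[1, 0], [1, 1]], and T = P·diag(2, -3)·P⁻¹.
Then T⁹ = P·diag(512, -19683)·P⁻¹ = [[512, 0], [-512, -19683]] · [[1, 0], [1, 1]] = [[512, 0], [-20195, -19683]].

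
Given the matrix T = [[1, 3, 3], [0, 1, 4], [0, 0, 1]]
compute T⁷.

[[1, 21, 273], [0, 1, 28], [0, 0, 1]]

T = I + N where N = [[0, 3, 3], [0, 0, 4], [0, 0, 0]] is strictly upper-triangular, so N³ = 0.
(I + N)⁷ = I + 7·N + 21·N² = [[1, 21, 273], [0, 1, 28], [0, 0, 1]].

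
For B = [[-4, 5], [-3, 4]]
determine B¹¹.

[[-4, 5], [-3, 4]]

B² = I (check: tr B = 0 and det B = -1), so B¹¹ = B since 11 is odd.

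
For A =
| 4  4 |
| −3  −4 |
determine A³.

[[16, 16], [−12, −16]]

A² = [[4, 0], [0, 4]]
A³ = [[16, 16], [−12, −16]]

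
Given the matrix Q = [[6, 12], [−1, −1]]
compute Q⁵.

tr Q = 5 and det Q = 6, so the characteristic polynomial is λ² − (5)λ + (6) with roots 3 and 2.
Eigenvectors give P = [[−4, −3], [1, 1]] with P⁻¹ = [[−1, −3], [1, 4]], and Q = P·diag(3, 2)·P⁻¹.
Then Q⁵ = P·diag(243, 32)·P⁻¹ = [[−972, −96], [243, 32]] · [[−1, −3], [1, 4]] = [[876, 2532], [−211, −601]].

[[876, 2532], [−211, −601]]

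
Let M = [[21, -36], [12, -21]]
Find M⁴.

tr M = 0 and det M = -9, so the characteristic polynomial is λ² − (0)λ + (-9) with roots 3 and -3.
Eigenvectors give P = [[2, -3], [1, -2]] with P⁻¹ = [[2, -3], [1, -2]], and M = P·diag(3, -3)·P⁻¹.
Then M⁴ = P·diag(81, 81)·P⁻¹ = [[162, -243], [81, -162]] · [[2, -3], [1, -2]] = [[81, 0], [0, 81]].

[[81, 0], [0, 81]]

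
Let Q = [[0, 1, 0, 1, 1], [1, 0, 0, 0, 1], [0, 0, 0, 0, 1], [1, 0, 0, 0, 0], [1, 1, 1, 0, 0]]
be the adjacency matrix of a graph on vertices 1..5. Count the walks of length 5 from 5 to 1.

The number of length-5 walks from vertex 5 to vertex 1 is entry (5,1) of Q^5, where Q is the adjacency matrix.
Q^2 = [[3, 1, 1, 0, 1], [1, 2, 1, 1, 1], [1, 1, 1, 0, 0], [0, 1, 0, 1, 1], [1, 1, 0, 1, 3]]
Q^3 = [[2, 4, 1, 3, 5], [4, 2, 1, 1, 4], [1, 1, 0, 1, 3], [3, 1, 1, 0, 1], [5, 4, 3, 1, 2]]
Q^4 = [[12, 7, 5, 2, 7], [7, 8, 4, 4, 7], [5, 4, 3, 1, 2], [2, 4, 1, 3, 5], [7, 7, 2, 5, 12]]
Q^5 = [[16, 19, 7, 12, 24], [19, 14, 7, 7, 19], [7, 7, 2, 5, 12], [12, 7, 5, 2, 7], [24, 19, 12, 7, 16]]

24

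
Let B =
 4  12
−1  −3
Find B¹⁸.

B² = B (a projection; rank 1, trace 1), so B¹⁸ = B.

[[4, 12], [−1, −3]]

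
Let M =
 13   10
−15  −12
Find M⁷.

[[6817, 4630], [−6945, −4758]]

tr M = 1 and det M = −6, so the characteristic polynomial is λ² − (1)λ + (−6) with roots 3 and −2.
Eigenvectors give P = [[−1, −2], [1, 3]] with P⁻¹ = [[−3, −2], [1, 1]], and M = P·diag(3, −2)·P⁻¹.
Then M⁷ = P·diag(2187, −128)·P⁻¹ = [[−2187, 256], [2187, −384]] · [[−3, −2], [1, 1]] = [[6817, 4630], [−6945, −4758]].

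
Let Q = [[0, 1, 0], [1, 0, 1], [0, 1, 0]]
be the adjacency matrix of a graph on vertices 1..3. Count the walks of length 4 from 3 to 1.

The number of length-4 walks from vertex 3 to vertex 1 is entry (3,1) of Q⁴, where Q is the adjacency matrix.
Q² = [[1, 0, 1], [0, 2, 0], [1, 0, 1]]
Q³ = [[0, 2, 0], [2, 0, 2], [0, 2, 0]]
Q⁴ = [[2, 0, 2], [0, 4, 0], [2, 0, 2]]

2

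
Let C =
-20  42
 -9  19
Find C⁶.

tr C = -1 and det C = -2, so the characteristic polynomial is λ² − (-1)λ + (-2) with roots 1 and -2.
Eigenvectors give P = [[2, 7], [1, 3]] with P⁻¹ = [[-3, 7], [1, -2]], and C = P·diag(1, -2)·P⁻¹.
Then C⁶ = P·diag(1, 64)·P⁻¹ = [[2, 448], [1, 192]] · [[-3, 7], [1, -2]] = [[442, -882], [189, -377]].

[[442, -882], [189, -377]]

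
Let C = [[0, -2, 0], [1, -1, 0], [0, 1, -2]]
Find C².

[[-2, 2, 0], [-1, -1, 0], [1, -3, 4]]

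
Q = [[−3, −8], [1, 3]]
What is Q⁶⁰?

Q² = I (check: tr Q = 0 and det Q = −1), so Q⁶⁰ = I since 60 is even.

[[1, 0], [0, 1]]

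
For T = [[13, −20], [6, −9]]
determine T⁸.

tr T = 4 and det T = 3, so the characteristic polynomial is λ² − (4)λ + (3) with roots 1 and 3.
Eigenvectors give P = [[−5, 2], [−3, 1]] with P⁻¹ = [[1, −2], [3, −5]], and T = P·diag(1, 3)·P⁻¹.
Then T⁸ = P·diag(1, 6561)·P⁻¹ = [[−5, 13122], [−3, 6561]] · [[1, −2], [3, −5]] = [[39361, −65600], [19680, −32799]].

[[39361, −65600], [19680, −32799]]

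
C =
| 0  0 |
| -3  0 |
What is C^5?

C is strictly triangular, hence nilpotent: C^2 = 0, so C^5 = 0.

[[0, 0], [0, 0]]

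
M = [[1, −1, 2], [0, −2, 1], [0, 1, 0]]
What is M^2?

[[1, 3, 1], [0, 5, −2], [0, −2, 1]]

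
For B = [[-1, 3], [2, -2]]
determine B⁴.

[[103, -153], [-102, 154]]

B² = [[7, -9], [-6, 10]]
B³ = [[-25, 39], [26, -38]]
B⁴ = [[103, -153], [-102, 154]]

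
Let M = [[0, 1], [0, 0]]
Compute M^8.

M is strictly triangular, hence nilpotent: M^2 = 0, so M^8 = 0.

[[0, 0], [0, 0]]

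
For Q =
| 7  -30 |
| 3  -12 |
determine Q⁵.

[[1867, -6330], [633, -2142]]

tr Q = -5 and det Q = 6, so the characteristic polynomial is λ² − (-5)λ + (6) with roots -3 and -2.
Eigenvectors give P = [[3, 10], [1, 3]] with P⁻¹ = [[-3, 10], [1, -3]], and Q = P·diag(-3, -2)·P⁻¹.
Then Q⁵ = P·diag(-243, -32)·P⁻¹ = [[-729, -320], [-243, -96]] · [[-3, 10], [1, -3]] = [[1867, -6330], [633, -2142]].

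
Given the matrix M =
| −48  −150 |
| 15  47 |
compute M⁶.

tr M = −1 and det M = −6, so the characteristic polynomial is λ² − (−1)λ + (−6) with roots 2 and −3.
Eigenvectors give P = [[−3, 10], [1, −3]] with P⁻¹ = [[3, 10], [1, 3]], and M = P·diag(2, −3)·P⁻¹.
Then M⁶ = P·diag(64, 729)·P⁻¹ = [[−192, 7290], [64, −2187]] · [[3, 10], [1, 3]] = [[6714, 19950], [−1995, −5921]].

[[6714, 19950], [−1995, −5921]]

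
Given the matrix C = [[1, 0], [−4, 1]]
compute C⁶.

[[1, 0], [−24, 1]]

C = I + N where N = [[0, 0], [−4, 0]] is strictly lower-triangular, so N² = 0.
(I + N)⁶ = I + 6·N = [[1, 0], [−24, 1]].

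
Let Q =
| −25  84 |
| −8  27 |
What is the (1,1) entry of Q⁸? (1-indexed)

−39359

tr Q = 2 and det Q = −3, so the characteristic polynomial is λ² − (2)λ + (−3) with roots −1 and 3.
Eigenvectors give P = [[−7, −3], [−2, −1]] with P⁻¹ = [[−1, 3], [2, −7]], and Q = P·diag(−1, 3)·P⁻¹.
Then Q⁸ = P·diag(1, 6561)·P⁻¹ = [[−7, −19683], [−2, −6561]] · [[−1, 3], [2, −7]] = [[−39359, 137760], [−13120, 45921]].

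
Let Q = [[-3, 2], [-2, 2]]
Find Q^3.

[[-11, 6], [-6, 4]]

Q^2 = [[5, -2], [2, 0]]
Q^3 = [[-11, 6], [-6, 4]]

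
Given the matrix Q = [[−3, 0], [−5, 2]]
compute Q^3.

tr Q = −1 and det Q = −6, so the characteristic polynomial is λ² − (−1)λ + (−6) with roots 2 and −3.
Eigenvectors give P = [[0, 1], [−1, 1]] with P⁻¹ = [[1, −1], [1, 0]], and Q = P·diag(2, −3)·P⁻¹.
Then Q^3 = P·diag(8, −27)·P⁻¹ = [[0, −27], [−8, −27]] · [[1, −1], [1, 0]] = [[−27, 0], [−35, 8]].

[[−27, 0], [−35, 8]]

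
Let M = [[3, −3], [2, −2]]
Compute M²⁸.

M² = M (a projection; rank 1, trace 1), so M²⁸ = M.

[[3, −3], [2, −2]]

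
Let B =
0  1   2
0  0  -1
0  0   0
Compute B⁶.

[[0, 0, 0], [0, 0, 0], [0, 0, 0]]

B is strictly triangular, hence nilpotent: B³ = 0, so B⁶ = 0.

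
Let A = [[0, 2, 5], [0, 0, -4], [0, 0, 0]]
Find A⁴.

[[0, 0, 0], [0, 0, 0], [0, 0, 0]]

A is strictly triangular, hence nilpotent: A³ = 0, so A⁴ = 0.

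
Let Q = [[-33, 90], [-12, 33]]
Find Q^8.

tr Q = 0 and det Q = -9, so the characteristic polynomial is λ² − (0)λ + (-9) with roots -3 and 3.
Eigenvectors give P = [[3, -5], [1, -2]] with P⁻¹ = [[2, -5], [1, -3]], and Q = P·diag(-3, 3)·P⁻¹.
Then Q^8 = P·diag(6561, 6561)·P⁻¹ = [[19683, -32805], [6561, -13122]] · [[2, -5], [1, -3]] = [[6561, 0], [0, 6561]].

[[6561, 0], [0, 6561]]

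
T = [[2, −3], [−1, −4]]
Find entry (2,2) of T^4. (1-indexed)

T^2 = [[7, 6], [2, 19]]
T^3 = [[8, −45], [−15, −82]]
T^4 = [[61, 156], [52, 373]]

373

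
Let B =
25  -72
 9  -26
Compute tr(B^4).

17

tr B = -1 and det B = -2, so the characteristic polynomial is λ² − (-1)λ + (-2) with roots -2 and 1.
Eigenvectors give P = [[-8, 3], [-3, 1]] with P⁻¹ = [[1, -3], [3, -8]], and B = P·diag(-2, 1)·P⁻¹.
Then B^4 = P·diag(16, 1)·P⁻¹ = [[-128, 3], [-48, 1]] · [[1, -3], [3, -8]] = [[-119, 360], [-45, 136]].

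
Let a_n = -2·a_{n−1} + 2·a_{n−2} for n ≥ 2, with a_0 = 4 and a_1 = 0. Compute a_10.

With companion matrix M = [[-2, 2], [1, 0]], [a_n, a_{n−1}]ᵀ = M·[a_{n−1}, a_{n−2}]ᵀ, so [a_10, a_9]ᵀ = M^9·[a_1, a_0]ᵀ.
M^9 = [[-6688, 4896], [2448, -1792]], giving [a_10, a_9]ᵀ = [[19584], [-7168]].

19584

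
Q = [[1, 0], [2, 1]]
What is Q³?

Q = I + N where N = [[0, 0], [2, 0]] is strictly lower-triangular, so N² = 0.
(I + N)³ = I + 3·N = [[1, 0], [6, 1]].

[[1, 0], [6, 1]]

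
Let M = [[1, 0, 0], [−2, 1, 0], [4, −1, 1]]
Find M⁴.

M = I + N where N = [[0, 0, 0], [−2, 0, 0], [4, −1, 0]] is strictly lower-triangular, so N³ = 0.
(I + N)⁴ = I + 4·N + 6·N² = [[1, 0, 0], [−8, 1, 0], [28, −4, 1]].

[[1, 0, 0], [−8, 1, 0], [28, −4, 1]]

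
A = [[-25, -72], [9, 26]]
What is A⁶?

[[-503, -1512], [189, 568]]

tr A = 1 and det A = -2, so the characteristic polynomial is λ² − (1)λ + (-2) with roots 2 and -1.
Eigenvectors give P = [[-8, -3], [3, 1]] with P⁻¹ = [[1, 3], [-3, -8]], and A = P·diag(2, -1)·P⁻¹.
Then A⁶ = P·diag(64, 1)·P⁻¹ = [[-512, -3], [192, 1]] · [[1, 3], [-3, -8]] = [[-503, -1512], [189, 568]].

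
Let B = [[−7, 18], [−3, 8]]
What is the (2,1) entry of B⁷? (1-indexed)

tr B = 1 and det B = −2, so the characteristic polynomial is λ² − (1)λ + (−2) with roots −1 and 2.
Eigenvectors give P = [[3, −2], [1, −1]] with P⁻¹ = [[1, −2], [1, −3]], and B = P·diag(−1, 2)·P⁻¹.
Then B⁷ = P·diag(−1, 128)·P⁻¹ = [[−3, −256], [−1, −128]] · [[1, −2], [1, −3]] = [[−259, 774], [−129, 386]].

−129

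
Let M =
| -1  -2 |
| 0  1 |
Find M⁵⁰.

[[1, 0], [0, 1]]

M² = I (check: tr M = 0 and det M = -1), so M⁵⁰ = I since 50 is even.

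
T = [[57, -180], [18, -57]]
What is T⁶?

tr T = 0 and det T = -9, so the characteristic polynomial is λ² − (0)λ + (-9) with roots 3 and -3.
Eigenvectors give P = [[10, 3], [3, 1]] with P⁻¹ = [[1, -3], [-3, 10]], and T = P·diag(3, -3)·P⁻¹.
Then T⁶ = P·diag(729, 729)·P⁻¹ = [[7290, 2187], [2187, 729]] · [[1, -3], [-3, 10]] = [[729, 0], [0, 729]].

[[729, 0], [0, 729]]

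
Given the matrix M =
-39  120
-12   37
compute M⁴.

[[801, -2400], [240, -719]]

tr M = -2 and det M = -3, so the characteristic polynomial is λ² − (-2)λ + (-3) with roots 1 and -3.
Eigenvectors give P = [[-3, -10], [-1, -3]] with P⁻¹ = [[3, -10], [-1, 3]], and M = P·diag(1, -3)·P⁻¹.
Then M⁴ = P·diag(1, 81)·P⁻¹ = [[-3, -810], [-1, -243]] · [[3, -10], [-1, 3]] = [[801, -2400], [240, -719]].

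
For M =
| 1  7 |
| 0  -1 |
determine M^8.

[[1, 0], [0, 1]]

M² = I (check: tr M = 0 and det M = -1), so M^8 = I since 8 is even.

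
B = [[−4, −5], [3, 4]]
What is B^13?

B² = I (check: tr B = 0 and det B = −1), so B^13 = B since 13 is odd.

[[−4, −5], [3, 4]]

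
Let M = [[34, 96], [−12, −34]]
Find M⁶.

tr M = 0 and det M = −4, so the characteristic polynomial is λ² − (0)λ + (−4) with roots −2 and 2.
Eigenvectors give P = [[8, −3], [−3, 1]] with P⁻¹ = [[−1, −3], [−3, −8]], and M = P·diag(−2, 2)·P⁻¹.
Then M⁶ = P·diag(64, 64)·P⁻¹ = [[512, −192], [−192, 64]] · [[−1, −3], [−3, −8]] = [[64, 0], [0, 64]].

[[64, 0], [0, 64]]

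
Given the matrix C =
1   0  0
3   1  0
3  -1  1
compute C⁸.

C = I + N where N = [[0, 0, 0], [3, 0, 0], [3, -1, 0]] is strictly lower-triangular, so N³ = 0.
(I + N)⁸ = I + 8·N + 28·N² = [[1, 0, 0], [24, 1, 0], [-60, -8, 1]].

[[1, 0, 0], [24, 1, 0], [-60, -8, 1]]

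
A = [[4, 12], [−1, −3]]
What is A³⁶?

A² = A (a projection; rank 1, trace 1), so A³⁶ = A.

[[4, 12], [−1, −3]]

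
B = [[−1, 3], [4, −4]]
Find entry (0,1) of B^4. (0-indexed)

B^2 = [[13, −15], [−20, 28]]
B^3 = [[−73, 99], [132, −172]]
B^4 = [[469, −615], [−820, 1084]]

−615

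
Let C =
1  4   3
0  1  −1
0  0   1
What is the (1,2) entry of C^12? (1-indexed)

C = I + N where N = [[0, 4, 3], [0, 0, −1], [0, 0, 0]] is strictly upper-triangular, so N^3 = 0.
(I + N)^12 = I + 12·N + 66·N^2 = [[1, 48, −228], [0, 1, −12], [0, 0, 1]].

48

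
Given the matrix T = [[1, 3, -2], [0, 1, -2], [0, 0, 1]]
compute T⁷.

T = I + N where N = [[0, 3, -2], [0, 0, -2], [0, 0, 0]] is strictly upper-triangular, so N³ = 0.
(I + N)⁷ = I + 7·N + 21·N² = [[1, 21, -140], [0, 1, -14], [0, 0, 1]].

[[1, 21, -140], [0, 1, -14], [0, 0, 1]]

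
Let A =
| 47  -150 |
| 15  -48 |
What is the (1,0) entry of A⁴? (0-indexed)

-195

tr A = -1 and det A = -6, so the characteristic polynomial is λ² − (-1)λ + (-6) with roots -3 and 2.
Eigenvectors give P = [[-3, -10], [-1, -3]] with P⁻¹ = [[3, -10], [-1, 3]], and A = P·diag(-3, 2)·P⁻¹.
Then A⁴ = P·diag(81, 16)·P⁻¹ = [[-243, -160], [-81, -48]] · [[3, -10], [-1, 3]] = [[-569, 1950], [-195, 666]].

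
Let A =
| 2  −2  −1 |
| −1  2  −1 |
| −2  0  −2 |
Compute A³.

A² = [[8, −8, 2], [−2, 6, 1], [0, 4, 6]]
A³ = [[20, −32, −4], [−12, 16, −6], [−16, 8, −16]]

[[20, −32, −4], [−12, 16, −6], [−16, 8, −16]]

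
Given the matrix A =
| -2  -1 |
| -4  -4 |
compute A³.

A² = [[8, 6], [24, 20]]
A³ = [[-40, -32], [-128, -104]]

[[-40, -32], [-128, -104]]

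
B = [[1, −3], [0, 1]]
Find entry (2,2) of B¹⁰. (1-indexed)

1

B = I + N where N = [[0, −3], [0, 0]] is strictly upper-triangular, so N² = 0.
(I + N)¹⁰ = I + 10·N = [[1, −30], [0, 1]].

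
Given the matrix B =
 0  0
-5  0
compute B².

B is strictly triangular, hence nilpotent: B² = 0, so B² = 0.

[[0, 0], [0, 0]]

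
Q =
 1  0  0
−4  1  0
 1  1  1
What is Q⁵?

[[1, 0, 0], [−20, 1, 0], [−35, 5, 1]]

Q = I + N where N = [[0, 0, 0], [−4, 0, 0], [1, 1, 0]] is strictly lower-triangular, so N³ = 0.
(I + N)⁵ = I + 5·N + 10·N² = [[1, 0, 0], [−20, 1, 0], [−35, 5, 1]].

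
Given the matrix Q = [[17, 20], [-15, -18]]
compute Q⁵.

tr Q = -1 and det Q = -6, so the characteristic polynomial is λ² − (-1)λ + (-6) with roots -3 and 2.
Eigenvectors give P = [[-1, -4], [1, 3]] with P⁻¹ = [[3, 4], [-1, -1]], and Q = P·diag(-3, 2)·P⁻¹.
Then Q⁵ = P·diag(-243, 32)·P⁻¹ = [[243, -128], [-243, 96]] · [[3, 4], [-1, -1]] = [[857, 1100], [-825, -1068]].

[[857, 1100], [-825, -1068]]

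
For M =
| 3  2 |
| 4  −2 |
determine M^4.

M^2 = [[17, 2], [4, 12]]
M^3 = [[59, 30], [60, −16]]
M^4 = [[297, 58], [116, 152]]

[[297, 58], [116, 152]]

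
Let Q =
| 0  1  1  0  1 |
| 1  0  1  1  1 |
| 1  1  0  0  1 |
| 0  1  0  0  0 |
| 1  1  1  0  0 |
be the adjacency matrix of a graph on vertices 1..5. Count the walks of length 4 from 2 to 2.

The number of length-4 walks from vertex 2 to vertex 2 is entry (2,2) of Q⁴, where Q is the adjacency matrix.
Q² = [[3, 2, 2, 1, 2], [2, 4, 2, 0, 2], [2, 2, 3, 1, 2], [1, 0, 1, 1, 1], [2, 2, 2, 1, 3]]
Q³ = [[6, 8, 7, 2, 7], [8, 6, 8, 4, 8], [7, 8, 6, 2, 7], [2, 4, 2, 0, 2], [7, 8, 7, 2, 6]]
Q⁴ = [[22, 22, 21, 8, 21], [22, 28, 22, 6, 22], [21, 22, 22, 8, 21], [8, 6, 8, 4, 8], [21, 22, 21, 8, 22]]

28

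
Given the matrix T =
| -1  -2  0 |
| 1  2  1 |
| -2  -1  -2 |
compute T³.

T² = [[-1, -2, -2], [-1, 1, 0], [5, 4, 3]]
T³ = [[3, 0, 2], [2, 4, 1], [-7, -5, -2]]

[[3, 0, 2], [2, 4, 1], [-7, -5, -2]]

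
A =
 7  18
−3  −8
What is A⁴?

[[−29, −90], [15, 46]]

tr A = −1 and det A = −2, so the characteristic polynomial is λ² − (−1)λ + (−2) with roots −2 and 1.
Eigenvectors give P = [[−2, −3], [1, 1]] with P⁻¹ = [[1, 3], [−1, −2]], and A = P·diag(−2, 1)·P⁻¹.
Then A⁴ = P·diag(16, 1)·P⁻¹ = [[−32, −3], [16, 1]] · [[1, 3], [−1, −2]] = [[−29, −90], [15, 46]].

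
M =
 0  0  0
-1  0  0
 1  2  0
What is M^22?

M is strictly triangular, hence nilpotent: M^3 = 0, so M^22 = 0.

[[0, 0, 0], [0, 0, 0], [0, 0, 0]]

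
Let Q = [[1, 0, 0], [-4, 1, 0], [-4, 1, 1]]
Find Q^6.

Q = I + N where N = [[0, 0, 0], [-4, 0, 0], [-4, 1, 0]] is strictly lower-triangular, so N^3 = 0.
(I + N)^6 = I + 6·N + 15·N^2 = [[1, 0, 0], [-24, 1, 0], [-84, 6, 1]].

[[1, 0, 0], [-24, 1, 0], [-84, 6, 1]]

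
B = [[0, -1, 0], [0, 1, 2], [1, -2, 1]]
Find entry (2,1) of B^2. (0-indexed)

-5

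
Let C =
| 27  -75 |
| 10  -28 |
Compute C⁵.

tr C = -1 and det C = -6, so the characteristic polynomial is λ² − (-1)λ + (-6) with roots 2 and -3.
Eigenvectors give P = [[-3, -5], [-1, -2]] with P⁻¹ = [[-2, 5], [1, -3]], and C = P·diag(2, -3)·P⁻¹.
Then C⁵ = P·diag(32, -243)·P⁻¹ = [[-96, 1215], [-32, 486]] · [[-2, 5], [1, -3]] = [[1407, -4125], [550, -1618]].

[[1407, -4125], [550, -1618]]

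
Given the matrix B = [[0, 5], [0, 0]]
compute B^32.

B is strictly triangular, hence nilpotent: B^2 = 0, so B^32 = 0.

[[0, 0], [0, 0]]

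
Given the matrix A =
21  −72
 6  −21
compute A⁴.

[[81, 0], [0, 81]]

tr A = 0 and det A = −9, so the characteristic polynomial is λ² − (0)λ + (−9) with roots 3 and −3.
Eigenvectors give P = [[4, 3], [1, 1]] with P⁻¹ = [[1, −3], [−1, 4]], and A = P·diag(3, −3)·P⁻¹.
Then A⁴ = P·diag(81, 81)·P⁻¹ = [[324, 243], [81, 81]] · [[1, −3], [−1, 4]] = [[81, 0], [0, 81]].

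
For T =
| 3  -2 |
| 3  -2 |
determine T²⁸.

[[3, -2], [3, -2]]

T² = T (a projection; rank 1, trace 1), so T²⁸ = T.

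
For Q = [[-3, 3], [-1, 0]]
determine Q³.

[[-9, 18], [-6, 9]]

Q² = [[6, -9], [3, -3]]
Q³ = [[-9, 18], [-6, 9]]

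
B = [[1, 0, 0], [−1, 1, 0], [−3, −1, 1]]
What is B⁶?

B = I + N where N = [[0, 0, 0], [−1, 0, 0], [−3, −1, 0]] is strictly lower-triangular, so N³ = 0.
(I + N)⁶ = I + 6·N + 15·N² = [[1, 0, 0], [−6, 1, 0], [−3, −6, 1]].

[[1, 0, 0], [−6, 1, 0], [−3, −6, 1]]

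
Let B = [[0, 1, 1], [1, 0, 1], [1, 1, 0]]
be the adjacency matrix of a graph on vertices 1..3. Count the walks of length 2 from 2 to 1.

The number of length-2 walks from vertex 2 to vertex 1 is entry (2,1) of B², where B is the adjacency matrix.
B² = [[2, 1, 1], [1, 2, 1], [1, 1, 2]]

1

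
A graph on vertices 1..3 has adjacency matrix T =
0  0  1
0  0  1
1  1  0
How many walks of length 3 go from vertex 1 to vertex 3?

The number of length-3 walks from vertex 1 to vertex 3 is entry (1,3) of T³, where T is the adjacency matrix.
T² = [[1, 1, 0], [1, 1, 0], [0, 0, 2]]
T³ = [[0, 0, 2], [0, 0, 2], [2, 2, 0]]

2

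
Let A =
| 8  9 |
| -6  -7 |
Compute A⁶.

tr A = 1 and det A = -2, so the characteristic polynomial is λ² − (1)λ + (-2) with roots 2 and -1.
Eigenvectors give P = [[-3, 1], [2, -1]] with P⁻¹ = [[-1, -1], [-2, -3]], and A = P·diag(2, -1)·P⁻¹.
Then A⁶ = P·diag(64, 1)·P⁻¹ = [[-192, 1], [128, -1]] · [[-1, -1], [-2, -3]] = [[190, 189], [-126, -125]].

[[190, 189], [-126, -125]]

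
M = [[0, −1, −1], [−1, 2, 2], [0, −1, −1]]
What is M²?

[[1, −1, −1], [−2, 3, 3], [1, −1, −1]]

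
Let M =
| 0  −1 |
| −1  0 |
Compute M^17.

[[0, −1], [−1, 0]]

M² = I (check: tr M = 0 and det M = −1), so M^17 = M since 17 is odd.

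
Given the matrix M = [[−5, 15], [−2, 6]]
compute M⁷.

[[−5, 15], [−2, 6]]

M² = M (a projection; rank 1, trace 1), so M⁷ = M.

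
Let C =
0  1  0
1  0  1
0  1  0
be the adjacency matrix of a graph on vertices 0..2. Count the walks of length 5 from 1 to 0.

The number of length-5 walks from vertex 1 to vertex 0 is entry (1,0) of C⁵, where C is the adjacency matrix.
C² = [[1, 0, 1], [0, 2, 0], [1, 0, 1]]
C³ = [[0, 2, 0], [2, 0, 2], [0, 2, 0]]
C⁴ = [[2, 0, 2], [0, 4, 0], [2, 0, 2]]
C⁵ = [[0, 4, 0], [4, 0, 4], [0, 4, 0]]

4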